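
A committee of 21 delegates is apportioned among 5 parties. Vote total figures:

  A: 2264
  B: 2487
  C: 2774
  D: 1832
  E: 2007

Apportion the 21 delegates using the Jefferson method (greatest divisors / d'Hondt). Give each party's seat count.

Standard divisor 11364/21 ≈ 541.143; standard quotas: A 4.184, B 4.596, C 5.126, D 3.385, E 3.709.
Rounding down gives 4, 4, 5, 3, 3 = 19 seats, so the divisor must be adjusted.
With modified divisor 480: modified quotas A 4.717, B 5.181, C 5.779, D 3.817, E 4.181.
Rounding down: A 4, B 5, C 5, D 3, E 4 (total 21).

A=4; B=5; C=5; D=3; E=4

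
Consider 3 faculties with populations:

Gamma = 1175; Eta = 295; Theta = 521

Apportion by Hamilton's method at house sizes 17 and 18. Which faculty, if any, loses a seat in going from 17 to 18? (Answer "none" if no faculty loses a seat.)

none

At 17 seats: Gamma 10, Eta 3, Theta 4.
At 18 seats: Gamma 10, Eta 3, Theta 5.
No faculty's allocation decreased.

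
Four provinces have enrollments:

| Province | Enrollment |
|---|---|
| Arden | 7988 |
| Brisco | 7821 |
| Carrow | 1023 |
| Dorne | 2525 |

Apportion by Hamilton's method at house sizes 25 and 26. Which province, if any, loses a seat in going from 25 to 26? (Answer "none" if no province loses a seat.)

At 25 seats: Arden 10, Brisco 10, Carrow 2, Dorne 3.
At 26 seats: Arden 11, Brisco 11, Carrow 1, Dorne 3.
Carrow drops from 2 to 1.

Carrow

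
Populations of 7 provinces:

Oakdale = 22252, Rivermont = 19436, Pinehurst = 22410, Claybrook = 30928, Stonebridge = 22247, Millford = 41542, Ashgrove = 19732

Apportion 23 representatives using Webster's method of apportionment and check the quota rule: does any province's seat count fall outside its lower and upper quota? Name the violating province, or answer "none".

Standard quotas: Oakdale 2.866, Rivermont 2.504, Pinehurst 2.887, Claybrook 3.984, Stonebridge 2.866, Millford 5.351, Ashgrove 2.542.
Webster allocation: Oakdale 3, Rivermont 2, Pinehurst 3, Claybrook 4, Stonebridge 3, Millford 5, Ashgrove 3.
Every allocation lies between the lower and upper quota.

none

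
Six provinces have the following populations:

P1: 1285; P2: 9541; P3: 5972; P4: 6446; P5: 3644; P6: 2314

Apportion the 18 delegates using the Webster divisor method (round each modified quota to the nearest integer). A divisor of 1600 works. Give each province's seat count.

With modified divisor 1600: modified quotas P1 0.803, P2 5.963, P3 3.732, P4 4.029, P5 2.277, P6 1.446.
Rounding to the nearest integer: P1 1, P2 6, P3 4, P4 4, P5 2, P6 1 (total 18).

P1 1, P2 6, P3 4, P4 4, P5 2, P6 1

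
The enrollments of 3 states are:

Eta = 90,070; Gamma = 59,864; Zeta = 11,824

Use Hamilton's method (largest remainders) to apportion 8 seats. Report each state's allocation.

The standard divisor is 161758/8 ≈ 20219.75.
Standard quotas: Eta 4.4546, Gamma 2.9607, Zeta 0.5848.
Lower quotas: Eta 4, Gamma 2, Zeta 0 (sum 6, leaving 2 seats).
Remainders in descending order: Gamma 0.9607, Zeta 0.5848, Eta 0.4546.
The surplus seats go to Gamma, Zeta.

Eta 4; Gamma 3; Zeta 1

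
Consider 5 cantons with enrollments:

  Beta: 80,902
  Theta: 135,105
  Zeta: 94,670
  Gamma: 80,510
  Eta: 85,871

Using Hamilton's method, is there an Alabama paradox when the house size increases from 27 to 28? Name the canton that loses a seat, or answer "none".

none

At 27 seats: Beta 5, Theta 8, Zeta 5, Gamma 4, Eta 5.
At 28 seats: Beta 5, Theta 8, Zeta 5, Gamma 5, Eta 5.
No canton's allocation decreased.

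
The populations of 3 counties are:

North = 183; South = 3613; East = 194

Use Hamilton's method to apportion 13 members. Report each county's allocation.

North 0, South 12, East 1

Standard divisor: 3990 ÷ 13 ≈ 306.923.
Standard quotas: North 0.596, South 11.772, East 0.632.
Lower quotas: North 0, South 11, East 0 (sum 11, leaving 2 seats).
Remainders in descending order: South 0.772, East 0.632, North 0.596.
The surplus seats go to South, East.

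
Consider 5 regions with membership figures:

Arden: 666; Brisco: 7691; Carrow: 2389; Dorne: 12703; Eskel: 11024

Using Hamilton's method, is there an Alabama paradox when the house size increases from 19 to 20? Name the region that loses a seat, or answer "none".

At 19 seats: Arden 1, Brisco 4, Carrow 1, Dorne 7, Eskel 6.
At 20 seats: Arden 0, Brisco 5, Carrow 1, Dorne 7, Eskel 7.
Arden drops from 1 to 0.

Arden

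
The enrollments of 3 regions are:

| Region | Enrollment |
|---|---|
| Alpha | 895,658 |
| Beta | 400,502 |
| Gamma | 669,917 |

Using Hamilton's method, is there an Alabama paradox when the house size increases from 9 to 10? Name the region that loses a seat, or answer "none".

At 9 seats: Alpha 4, Beta 2, Gamma 3.
At 10 seats: Alpha 5, Beta 2, Gamma 3.
No region's allocation decreased.

none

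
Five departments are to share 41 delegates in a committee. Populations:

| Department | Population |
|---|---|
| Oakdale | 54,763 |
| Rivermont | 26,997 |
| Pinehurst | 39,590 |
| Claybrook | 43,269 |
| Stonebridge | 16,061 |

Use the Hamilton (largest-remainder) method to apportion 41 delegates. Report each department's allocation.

The standard divisor is 180680/41 ≈ 4406.829.
Standard quotas: Oakdale 12.4268, Rivermont 6.1262, Pinehurst 8.9838, Claybrook 9.8186, Stonebridge 3.6446.
Lower quotas: Oakdale 12, Rivermont 6, Pinehurst 8, Claybrook 9, Stonebridge 3 (sum 38, leaving 3 seats).
Remainders in descending order: Pinehurst 0.9838, Claybrook 0.8186, Stonebridge 0.6446, Oakdale 0.4268, Rivermont 0.1262.
The surplus seats go to Pinehurst, Claybrook, Stonebridge.

Oakdale: 12; Rivermont: 6; Pinehurst: 9; Claybrook: 10; Stonebridge: 4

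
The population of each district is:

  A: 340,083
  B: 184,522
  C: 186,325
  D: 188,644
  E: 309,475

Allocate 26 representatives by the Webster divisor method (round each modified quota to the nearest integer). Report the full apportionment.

Standard divisor 1209049/26 ≈ 46501.885; standard quotas: A 7.313, B 3.968, C 4.007, D 4.057, E 6.655.
Rounding to the nearest integer gives A 7, B 4, C 4, D 4, E 7 — total 26, matching the house size, so no adjustment is needed.

A 7, B 4, C 4, D 4, E 7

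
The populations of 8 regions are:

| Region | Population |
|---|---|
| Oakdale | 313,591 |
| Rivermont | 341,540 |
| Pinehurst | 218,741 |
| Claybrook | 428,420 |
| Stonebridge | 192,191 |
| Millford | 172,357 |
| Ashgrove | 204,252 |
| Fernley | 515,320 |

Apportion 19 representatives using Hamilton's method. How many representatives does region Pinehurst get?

Standard divisor: 2386412 ÷ 19 ≈ 125600.632.
Standard quotas: Oakdale 2.4967, Rivermont 2.7193, Pinehurst 1.7416, Claybrook 3.4110, Stonebridge 1.5302, Millford 1.3723, Ashgrove 1.6262, Fernley 4.1028.
Lower quotas: Oakdale 2, Rivermont 2, Pinehurst 1, Claybrook 3, Stonebridge 1, Millford 1, Ashgrove 1, Fernley 4 (sum 15, leaving 4 seats).
Remainders in descending order: Pinehurst 0.7416, Rivermont 0.7193, Ashgrove 0.6262, Stonebridge 0.5302, Oakdale 0.4967, Claybrook 0.4110, Millford 0.3723, Fernley 0.1028.
Largest remainders: Pinehurst, Rivermont, Ashgrove, Stonebridge receive the extra seats.
Pinehurst receives 2.

2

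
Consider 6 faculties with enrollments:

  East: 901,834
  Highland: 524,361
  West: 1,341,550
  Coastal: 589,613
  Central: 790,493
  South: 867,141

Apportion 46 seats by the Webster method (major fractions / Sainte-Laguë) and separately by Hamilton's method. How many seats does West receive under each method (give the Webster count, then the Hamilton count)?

13 and 12

Webster: East 8, Highland 5, West 13, Coastal 5, Central 7, South 8.
Hamilton: East 8, Highland 5, West 12, Coastal 6, Central 7, South 8.
West gets 13 under Webster and 12 under Hamilton.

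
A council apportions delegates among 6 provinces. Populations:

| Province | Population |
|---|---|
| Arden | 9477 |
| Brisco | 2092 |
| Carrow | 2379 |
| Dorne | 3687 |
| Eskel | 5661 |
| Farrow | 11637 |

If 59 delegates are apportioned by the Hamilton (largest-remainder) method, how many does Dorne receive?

6

Standard divisor: 34933 ÷ 59 ≈ 592.085.
Standard quotas: Arden 16.0062, Brisco 3.5333, Carrow 4.0180, Dorne 6.2271, Eskel 9.5611, Farrow 19.6543.
Lower quotas: Arden 16, Brisco 3, Carrow 4, Dorne 6, Eskel 9, Farrow 19 (sum 57, leaving 2 seats).
Remainders in descending order: Farrow 0.6543, Eskel 0.5611, Brisco 0.5333, Dorne 0.2271, Carrow 0.0180, Arden 0.0062.
The surplus seats go to Farrow, Eskel.
Dorne receives 6.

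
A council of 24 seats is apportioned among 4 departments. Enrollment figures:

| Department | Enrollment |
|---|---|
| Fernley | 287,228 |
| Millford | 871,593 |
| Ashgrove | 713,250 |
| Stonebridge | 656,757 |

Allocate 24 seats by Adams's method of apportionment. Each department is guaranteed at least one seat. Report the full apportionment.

Standard divisor 2528828/24 ≈ 105367.833; standard quotas: Fernley 2.726, Millford 8.272, Ashgrove 6.769, Stonebridge 6.233.
Rounding up gives 3, 9, 7, 7 = 26 seats, so the divisor must be adjusted.
With modified divisor 114200: modified quotas Fernley 2.515, Millford 7.632, Ashgrove 6.246, Stonebridge 5.751.
Rounding up: Fernley 3, Millford 8, Ashgrove 7, Stonebridge 6 (total 24).

Fernley 3; Millford 8; Ashgrove 7; Stonebridge 6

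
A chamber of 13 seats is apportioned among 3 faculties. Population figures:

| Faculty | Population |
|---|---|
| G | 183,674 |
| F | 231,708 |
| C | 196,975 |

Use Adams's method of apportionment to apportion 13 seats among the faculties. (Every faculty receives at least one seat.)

Standard divisor 612357/13 ≈ 47104.385; standard quotas: G 3.899, F 4.919, C 4.182.
Rounding up gives 4, 5, 5 = 14 seats, so the divisor must be adjusted.
With modified divisor 53600: modified quotas G 3.427, F 4.323, C 3.675.
Rounding up: G 4, F 5, C 4 (total 13).

G 4; F 5; C 4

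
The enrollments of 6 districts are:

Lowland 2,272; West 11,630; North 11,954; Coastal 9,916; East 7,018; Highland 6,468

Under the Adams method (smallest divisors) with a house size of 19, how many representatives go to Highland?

3

Standard divisor 49258/19 ≈ 2592.526; standard quotas: Lowland 0.876, West 4.486, North 4.611, Coastal 3.825, East 2.707, Highland 2.495.
Rounding up gives 1, 5, 5, 4, 3, 3 = 21 seats, so the divisor must be adjusted.
With modified divisor 3100: modified quotas Lowland 0.733, West 3.752, North 3.856, Coastal 3.199, East 2.264, Highland 2.086.
Rounding up: Lowland 1, West 4, North 4, Coastal 4, East 3, Highland 3 (total 19).
Highland receives 3.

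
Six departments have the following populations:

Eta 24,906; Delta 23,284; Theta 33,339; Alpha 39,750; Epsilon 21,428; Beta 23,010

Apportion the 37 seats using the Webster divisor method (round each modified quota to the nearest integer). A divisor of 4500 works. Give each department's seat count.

With modified divisor 4500: modified quotas Eta 5.535, Delta 5.174, Theta 7.409, Alpha 8.833, Epsilon 4.762, Beta 5.113.
Rounding to the nearest integer: Eta 6, Delta 5, Theta 7, Alpha 9, Epsilon 5, Beta 5 (total 37).

Eta: 6, Delta: 5, Theta: 7, Alpha: 9, Epsilon: 5, Beta: 5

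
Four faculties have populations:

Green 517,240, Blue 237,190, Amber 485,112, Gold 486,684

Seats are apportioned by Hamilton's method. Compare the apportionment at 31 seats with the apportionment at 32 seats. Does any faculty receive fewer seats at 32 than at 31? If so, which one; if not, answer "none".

At 31 seats: Green 9, Blue 4, Amber 9, Gold 9.
At 32 seats: Green 10, Blue 4, Amber 9, Gold 9.
No faculty's allocation decreased.

none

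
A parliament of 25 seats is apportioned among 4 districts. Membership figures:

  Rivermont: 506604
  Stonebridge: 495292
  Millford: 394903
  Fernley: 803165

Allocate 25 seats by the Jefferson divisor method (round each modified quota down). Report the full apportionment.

Standard divisor 2199964/25 ≈ 87998.56; standard quotas: Rivermont 5.757, Stonebridge 5.628, Millford 4.488, Fernley 9.127.
Rounding down gives 5, 5, 4, 9 = 23 seats, so the divisor must be adjusted.
With modified divisor 81400: modified quotas Rivermont 6.224, Stonebridge 6.085, Millford 4.851, Fernley 9.867.
Rounding down: Rivermont 6, Stonebridge 6, Millford 4, Fernley 9 (total 25).

Rivermont: 6, Stonebridge: 6, Millford: 4, Fernley: 9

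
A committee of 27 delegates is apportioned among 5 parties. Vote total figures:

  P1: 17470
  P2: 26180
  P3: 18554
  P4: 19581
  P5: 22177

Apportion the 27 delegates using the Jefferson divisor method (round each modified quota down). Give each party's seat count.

P1 4, P2 7, P3 5, P4 5, P5 6

Standard divisor 103962/27 ≈ 3850.444; standard quotas: P1 4.537, P2 6.799, P3 4.819, P4 5.085, P5 5.760.
Rounding down gives 4, 6, 4, 5, 5 = 24 seats, so the divisor must be adjusted.
With modified divisor 3600: modified quotas P1 4.853, P2 7.272, P3 5.154, P4 5.439, P5 6.160.
Rounding down: P1 4, P2 7, P3 5, P4 5, P5 6 (total 27).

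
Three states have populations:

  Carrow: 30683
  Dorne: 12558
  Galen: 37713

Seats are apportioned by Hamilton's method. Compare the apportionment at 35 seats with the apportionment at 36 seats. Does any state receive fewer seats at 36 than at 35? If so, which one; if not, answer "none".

Dorne

At 35 seats: Carrow 13, Dorne 6, Galen 16.
At 36 seats: Carrow 14, Dorne 5, Galen 17.
Dorne drops from 6 to 5.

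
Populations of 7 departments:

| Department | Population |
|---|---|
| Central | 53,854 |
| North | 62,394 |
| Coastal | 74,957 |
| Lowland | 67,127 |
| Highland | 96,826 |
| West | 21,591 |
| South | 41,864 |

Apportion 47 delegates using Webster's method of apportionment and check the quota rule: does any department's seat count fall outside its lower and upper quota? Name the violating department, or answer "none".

none

Standard quotas: Central 6.046, North 7.005, Coastal 8.416, Lowland 7.537, Highland 10.871, West 2.424, South 4.700.
Webster allocation: Central 6, North 7, Coastal 8, Lowland 8, Highland 11, West 2, South 5.
Every allocation lies between the lower and upper quota.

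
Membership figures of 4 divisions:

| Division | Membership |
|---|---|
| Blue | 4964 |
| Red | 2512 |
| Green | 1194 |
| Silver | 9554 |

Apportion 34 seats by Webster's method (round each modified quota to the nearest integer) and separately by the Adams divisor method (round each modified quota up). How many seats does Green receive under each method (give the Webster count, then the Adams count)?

2 and 3

Webster: Blue 9, Red 5, Green 2, Silver 18.
Adams: Blue 9, Red 5, Green 3, Silver 17.
Green gets 2 under Webster and 3 under Adams.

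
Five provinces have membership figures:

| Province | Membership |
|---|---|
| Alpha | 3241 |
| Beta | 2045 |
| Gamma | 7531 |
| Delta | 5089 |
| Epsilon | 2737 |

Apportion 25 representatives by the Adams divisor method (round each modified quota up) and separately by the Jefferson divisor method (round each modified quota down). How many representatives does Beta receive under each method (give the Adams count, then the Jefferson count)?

3 and 2

Adams: Alpha 4, Beta 3, Gamma 9, Delta 6, Epsilon 3.
Jefferson: Alpha 4, Beta 2, Gamma 10, Delta 6, Epsilon 3.
Beta gets 3 under Adams and 2 under Jefferson.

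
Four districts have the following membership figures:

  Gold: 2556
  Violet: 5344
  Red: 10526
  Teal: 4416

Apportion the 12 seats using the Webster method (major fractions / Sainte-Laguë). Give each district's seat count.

Gold=1, Violet=3, Red=6, Teal=2

Standard divisor 22842/12 ≈ 1903.5; standard quotas: Gold 1.343, Violet 2.807, Red 5.530, Teal 2.320.
Rounding to the nearest integer gives Gold 1, Violet 3, Red 6, Teal 2 — total 12, matching the house size, so no adjustment is needed.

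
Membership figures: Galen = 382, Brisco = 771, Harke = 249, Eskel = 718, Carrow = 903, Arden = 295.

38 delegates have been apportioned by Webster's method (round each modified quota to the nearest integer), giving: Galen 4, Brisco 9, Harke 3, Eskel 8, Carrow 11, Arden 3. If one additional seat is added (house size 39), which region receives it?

Galen

Priority for the next seat is population ÷ (current seats + 0.5).
Priorities: Galen 84.889, Brisco 81.158, Harke 71.143, Eskel 84.471, Carrow 78.522, Arden 84.286.
Highest priority: Galen.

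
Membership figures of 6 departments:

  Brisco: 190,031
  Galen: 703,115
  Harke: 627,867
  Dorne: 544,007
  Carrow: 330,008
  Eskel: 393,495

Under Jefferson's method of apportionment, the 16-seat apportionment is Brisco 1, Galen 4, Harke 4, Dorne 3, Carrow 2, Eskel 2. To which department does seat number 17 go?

Galen

Priority for the next seat is population ÷ (current seats + 1).
Priorities: Brisco 95015.500, Galen 140623.000, Harke 125573.400, Dorne 136001.750, Carrow 110002.667, Eskel 131165.000.
Highest priority: Galen.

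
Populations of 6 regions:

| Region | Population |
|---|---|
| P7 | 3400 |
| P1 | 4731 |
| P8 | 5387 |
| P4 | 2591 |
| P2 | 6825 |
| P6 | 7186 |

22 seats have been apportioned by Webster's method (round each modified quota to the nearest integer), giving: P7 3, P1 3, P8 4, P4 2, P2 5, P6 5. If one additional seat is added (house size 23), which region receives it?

Priority for the next seat is population ÷ (current seats + 0.5).
Priorities: P7 971.429, P1 1351.714, P8 1197.111, P4 1036.400, P2 1240.909, P6 1306.545.
Highest priority: P1.

P1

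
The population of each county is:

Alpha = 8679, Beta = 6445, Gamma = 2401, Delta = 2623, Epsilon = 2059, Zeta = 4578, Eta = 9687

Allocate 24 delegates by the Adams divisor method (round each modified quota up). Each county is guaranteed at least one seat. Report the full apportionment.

Standard divisor 36472/24 ≈ 1519.667; standard quotas: Alpha 5.711, Beta 4.241, Gamma 1.580, Delta 1.726, Epsilon 1.355, Zeta 3.013, Eta 6.374.
Rounding up gives 6, 5, 2, 2, 2, 4, 7 = 28 seats, so the divisor must be adjusted.
With modified divisor 1800: modified quotas Alpha 4.822, Beta 3.581, Gamma 1.334, Delta 1.457, Epsilon 1.144, Zeta 2.543, Eta 5.382.
Rounding up: Alpha 5, Beta 4, Gamma 2, Delta 2, Epsilon 2, Zeta 3, Eta 6 (total 24).

Alpha 5, Beta 4, Gamma 2, Delta 2, Epsilon 2, Zeta 3, Eta 6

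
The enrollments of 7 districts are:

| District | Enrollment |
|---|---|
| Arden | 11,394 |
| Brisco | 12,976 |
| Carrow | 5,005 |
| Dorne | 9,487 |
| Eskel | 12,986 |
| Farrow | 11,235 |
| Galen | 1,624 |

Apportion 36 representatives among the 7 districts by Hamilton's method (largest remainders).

Total 64707; standard divisor 64707/36 ≈ 1797.417.
Standard quotas: Arden 6.3391, Brisco 7.2192, Carrow 2.7846, Dorne 5.2781, Eskel 7.2248, Farrow 6.2506, Galen 0.9035.
Lower quotas: Arden 6, Brisco 7, Carrow 2, Dorne 5, Eskel 7, Farrow 6, Galen 0 (sum 33, leaving 3 seats).
Remainders in descending order: Galen 0.9035, Carrow 0.7846, Arden 0.3391, Dorne 0.2781, Farrow 0.2506, Eskel 0.2248, Brisco 0.2192.
Largest remainders: Galen, Carrow, Arden receive the extra seats.

Arden 7, Brisco 7, Carrow 3, Dorne 5, Eskel 7, Farrow 6, Galen 1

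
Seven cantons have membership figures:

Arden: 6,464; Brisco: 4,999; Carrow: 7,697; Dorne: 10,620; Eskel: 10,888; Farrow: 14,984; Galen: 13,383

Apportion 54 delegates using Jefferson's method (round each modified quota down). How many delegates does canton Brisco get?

Standard divisor 69035/54 ≈ 1278.426; standard quotas: Arden 5.056, Brisco 3.910, Carrow 6.021, Dorne 8.307, Eskel 8.517, Farrow 11.721, Galen 10.468.
Rounding down gives 5, 3, 6, 8, 8, 11, 10 = 51 seats, so the divisor must be adjusted.
With modified divisor 1213: modified quotas Arden 5.329, Brisco 4.121, Carrow 6.345, Dorne 8.755, Eskel 8.976, Farrow 12.353, Galen 11.033.
Rounding down: Arden 5, Brisco 4, Carrow 6, Dorne 8, Eskel 8, Farrow 12, Galen 11 (total 54).
Brisco receives 4.

4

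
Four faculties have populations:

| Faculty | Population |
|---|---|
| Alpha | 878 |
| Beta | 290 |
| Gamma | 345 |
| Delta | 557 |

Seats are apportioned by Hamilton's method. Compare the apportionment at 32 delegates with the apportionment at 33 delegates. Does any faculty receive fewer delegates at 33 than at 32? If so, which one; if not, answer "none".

At 32 seats: Alpha 14, Beta 4, Gamma 5, Delta 9.
At 33 seats: Alpha 14, Beta 5, Gamma 5, Delta 9.
No faculty's allocation decreased.

none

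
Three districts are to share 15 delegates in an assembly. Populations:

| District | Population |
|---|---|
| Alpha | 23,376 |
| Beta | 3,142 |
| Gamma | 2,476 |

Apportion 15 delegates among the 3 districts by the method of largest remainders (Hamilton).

The standard divisor is 28994/15 ≈ 1932.933.
Standard quotas: Alpha 12.0935, Beta 1.6255, Gamma 1.2810.
Lower quotas: Alpha 12, Beta 1, Gamma 1 (sum 14, leaving 1 seat).
Remainders in descending order: Beta 0.6255, Gamma 0.2810, Alpha 0.0935.
The surplus seat goes to Beta.

Alpha=12, Beta=2, Gamma=1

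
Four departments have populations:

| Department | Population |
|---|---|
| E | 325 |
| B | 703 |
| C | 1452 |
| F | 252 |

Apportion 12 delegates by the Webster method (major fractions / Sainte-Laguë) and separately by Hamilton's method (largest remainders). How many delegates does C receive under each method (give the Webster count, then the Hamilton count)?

Webster: E 1, B 3, C 7, F 1.
Hamilton: E 2, B 3, C 6, F 1.
C gets 7 under Webster and 6 under Hamilton.

7 and 6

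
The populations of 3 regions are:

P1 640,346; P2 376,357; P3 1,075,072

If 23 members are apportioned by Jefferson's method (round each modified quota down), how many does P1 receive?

Standard divisor 2091775/23 ≈ 90946.739; standard quotas: P1 7.041, P2 4.138, P3 11.821.
Rounding down gives 7, 4, 11 = 22 seats, so the divisor must be adjusted.
With modified divisor 86100: modified quotas P1 7.437, P2 4.371, P3 12.486.
Rounding down: P1 7, P2 4, P3 12 (total 23).
P1 receives 7.

7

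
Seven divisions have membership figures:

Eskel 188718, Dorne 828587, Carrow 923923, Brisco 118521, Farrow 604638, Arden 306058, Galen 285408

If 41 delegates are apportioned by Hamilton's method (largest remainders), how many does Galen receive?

Standard divisor: 3255853 ÷ 41 ≈ 79411.049.
Standard quotas: Eskel 2.3765, Dorne 10.4342, Carrow 11.6347, Brisco 1.4925, Farrow 7.6140, Arden 3.8541, Galen 3.5941.
Lower quotas: Eskel 2, Dorne 10, Carrow 11, Brisco 1, Farrow 7, Arden 3, Galen 3 (sum 37, leaving 4 seats).
Remainders in descending order: Arden 0.8541, Carrow 0.6347, Farrow 0.6140, Galen 0.5941, Brisco 0.4925, Dorne 0.4342, Eskel 0.3765.
The surplus seats go to Arden, Carrow, Farrow, Galen.
Galen receives 4.

4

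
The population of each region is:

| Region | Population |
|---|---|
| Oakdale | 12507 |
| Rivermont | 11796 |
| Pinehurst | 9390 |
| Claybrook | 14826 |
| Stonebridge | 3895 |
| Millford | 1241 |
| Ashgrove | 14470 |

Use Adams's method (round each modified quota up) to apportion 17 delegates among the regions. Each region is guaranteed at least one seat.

Oakdale 3; Rivermont 3; Pinehurst 2; Claybrook 4; Stonebridge 1; Millford 1; Ashgrove 3

Standard divisor 68125/17 ≈ 4007.353; standard quotas: Oakdale 3.121, Rivermont 2.944, Pinehurst 2.343, Claybrook 3.700, Stonebridge 0.972, Millford 0.310, Ashgrove 3.611.
Rounding up gives 4, 3, 3, 4, 1, 1, 4 = 20 seats, so the divisor must be adjusted.
With modified divisor 4900: modified quotas Oakdale 2.552, Rivermont 2.407, Pinehurst 1.916, Claybrook 3.026, Stonebridge 0.795, Millford 0.253, Ashgrove 2.953.
Rounding up: Oakdale 3, Rivermont 3, Pinehurst 2, Claybrook 4, Stonebridge 1, Millford 1, Ashgrove 3 (total 17).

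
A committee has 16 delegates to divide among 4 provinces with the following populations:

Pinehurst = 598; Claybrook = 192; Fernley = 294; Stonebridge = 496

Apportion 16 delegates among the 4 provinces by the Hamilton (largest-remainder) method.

Pinehurst 6, Claybrook 2, Fernley 3, Stonebridge 5

The standard divisor is 1580/16 ≈ 98.75.
Standard quotas: Pinehurst 6.056, Claybrook 1.944, Fernley 2.977, Stonebridge 5.023.
Lower quotas: Pinehurst 6, Claybrook 1, Fernley 2, Stonebridge 5 (sum 14, leaving 2 seats).
Remainders in descending order: Fernley 0.977, Claybrook 0.944, Pinehurst 0.056, Stonebridge 0.023.
The surplus seats go to Fernley, Claybrook.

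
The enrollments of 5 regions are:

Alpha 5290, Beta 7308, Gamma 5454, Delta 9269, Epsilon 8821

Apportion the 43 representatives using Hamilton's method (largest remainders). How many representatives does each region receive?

Alpha: 6, Beta: 9, Gamma: 6, Delta: 11, Epsilon: 11

Standard divisor: 36142 ÷ 43 ≈ 840.512.
Standard quotas: Alpha 6.2938, Beta 8.6947, Gamma 6.4889, Delta 11.0278, Epsilon 10.4948.
Lower quotas: Alpha 6, Beta 8, Gamma 6, Delta 11, Epsilon 10 (sum 41, leaving 2 seats).
Remainders in descending order: Beta 0.6947, Epsilon 0.4948, Gamma 0.4889, Alpha 0.2938, Delta 0.0278.
Largest remainders: Beta, Epsilon receive the extra seats.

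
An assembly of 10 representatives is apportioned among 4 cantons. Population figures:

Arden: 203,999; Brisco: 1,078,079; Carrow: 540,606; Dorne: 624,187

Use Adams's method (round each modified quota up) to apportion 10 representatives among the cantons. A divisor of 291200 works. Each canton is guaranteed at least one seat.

With modified divisor 291200: modified quotas Arden 0.701, Brisco 3.702, Carrow 1.856, Dorne 2.143.
Rounding up: Arden 1, Brisco 4, Carrow 2, Dorne 3 (total 10).

Arden: 1, Brisco: 4, Carrow: 2, Dorne: 3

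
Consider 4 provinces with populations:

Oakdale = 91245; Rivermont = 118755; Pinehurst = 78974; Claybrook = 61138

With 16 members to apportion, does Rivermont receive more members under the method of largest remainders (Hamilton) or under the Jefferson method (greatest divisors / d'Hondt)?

Hamilton: Oakdale 4, Rivermont 5, Pinehurst 4, Claybrook 3.
Jefferson: Oakdale 4, Rivermont 6, Pinehurst 3, Claybrook 3.
Rivermont gets 5 under Hamilton and 6 under Jefferson.

Jefferson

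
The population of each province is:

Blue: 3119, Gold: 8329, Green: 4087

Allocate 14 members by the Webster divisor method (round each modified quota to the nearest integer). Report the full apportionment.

Blue=3; Gold=7; Green=4

Standard divisor 15535/14 ≈ 1109.643; standard quotas: Blue 2.811, Gold 7.506, Green 3.683.
Rounding to the nearest integer gives 3, 8, 4 = 15 seats, so the divisor must be adjusted.
With modified divisor 1140: modified quotas Blue 2.736, Gold 7.306, Green 3.585.
Rounding to the nearest integer: Blue 3, Gold 7, Green 4 (total 14).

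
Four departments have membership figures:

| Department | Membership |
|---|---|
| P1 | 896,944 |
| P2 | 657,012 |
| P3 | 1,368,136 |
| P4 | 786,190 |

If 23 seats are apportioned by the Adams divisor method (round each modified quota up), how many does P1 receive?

Standard divisor 3708282/23 ≈ 161229.652; standard quotas: P1 5.563, P2 4.075, P3 8.486, P4 4.876.
Rounding up gives 6, 5, 9, 5 = 25 seats, so the divisor must be adjusted.
With modified divisor 175200: modified quotas P1 5.120, P2 3.750, P3 7.809, P4 4.487.
Rounding up: P1 6, P2 4, P3 8, P4 5 (total 23).
P1 receives 6.

6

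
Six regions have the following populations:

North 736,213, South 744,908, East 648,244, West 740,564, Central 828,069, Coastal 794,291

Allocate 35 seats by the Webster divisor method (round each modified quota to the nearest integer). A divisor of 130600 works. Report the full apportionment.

With modified divisor 130600: modified quotas North 5.637, South 5.704, East 4.964, West 5.670, Central 6.340, Coastal 6.082.
Rounding to the nearest integer: North 6, South 6, East 5, West 6, Central 6, Coastal 6 (total 35).

North: 6, South: 6, East: 5, West: 6, Central: 6, Coastal: 6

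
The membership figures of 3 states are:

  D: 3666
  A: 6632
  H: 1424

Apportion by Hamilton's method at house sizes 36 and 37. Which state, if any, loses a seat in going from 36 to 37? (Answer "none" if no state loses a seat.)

H

At 36 seats: D 11, A 20, H 5.
At 37 seats: D 12, A 21, H 4.
H drops from 5 to 4.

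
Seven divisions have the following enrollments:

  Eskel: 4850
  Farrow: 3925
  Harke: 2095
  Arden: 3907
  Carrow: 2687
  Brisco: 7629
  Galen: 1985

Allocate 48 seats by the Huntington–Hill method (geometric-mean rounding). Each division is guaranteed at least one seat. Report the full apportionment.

With divisor 572: modified quotas Eskel 8.479, Farrow 6.862, Harke 3.663, Arden 6.830, Carrow 4.698, Brisco 13.337, Galen 3.470.
Geometric-mean thresholds: Eskel √(8·9)=8.485, Farrow √(6·7)=6.481, Harke √(3·4)=3.464, Arden √(6·7)=6.481, Carrow √(4·5)=4.472, Brisco √(13·14)=13.491, Galen √(3·4)=3.464.
Each quota rounded against its threshold gives Eskel 8, Farrow 7, Harke 4, Arden 7, Carrow 5, Brisco 13, Galen 4 (total 48).

Eskel=8, Farrow=7, Harke=4, Arden=7, Carrow=5, Brisco=13, Galen=4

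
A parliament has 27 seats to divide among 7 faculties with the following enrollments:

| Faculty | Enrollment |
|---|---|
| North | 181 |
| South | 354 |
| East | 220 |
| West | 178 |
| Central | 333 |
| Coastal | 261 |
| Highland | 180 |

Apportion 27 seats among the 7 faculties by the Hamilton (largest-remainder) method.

North 3; South 6; East 3; West 3; Central 5; Coastal 4; Highland 3

Standard divisor: 1707 ÷ 27 ≈ 63.222.
Standard quotas: North 2.863, South 5.599, East 3.480, West 2.815, Central 5.267, Coastal 4.128, Highland 2.847.
Lower quotas: North 2, South 5, East 3, West 2, Central 5, Coastal 4, Highland 2 (sum 23, leaving 4 seats).
Remainders in descending order: North 0.863, Highland 0.847, West 0.815, South 0.599, East 0.480, Central 0.267, Coastal 0.128.
The surplus seats go to North, Highland, West, South.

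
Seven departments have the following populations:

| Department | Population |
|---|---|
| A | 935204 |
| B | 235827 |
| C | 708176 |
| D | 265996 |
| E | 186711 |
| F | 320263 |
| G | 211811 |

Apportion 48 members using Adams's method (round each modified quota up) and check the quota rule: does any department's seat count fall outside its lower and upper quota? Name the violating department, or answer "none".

Standard quotas: A 15.674, B 3.952, C 11.869, D 4.458, E 3.129, F 5.368, G 3.550.
Adams allocation: A 15, B 4, C 12, D 5, E 3, F 5, G 4.
Every allocation lies between the lower and upper quota.

none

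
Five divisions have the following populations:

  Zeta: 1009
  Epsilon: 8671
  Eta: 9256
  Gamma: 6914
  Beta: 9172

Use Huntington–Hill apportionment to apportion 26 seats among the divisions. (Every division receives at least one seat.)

Zeta=1; Epsilon=6; Eta=7; Gamma=5; Beta=7

With divisor 1377: modified quotas Zeta 0.733, Epsilon 6.297, Eta 6.722, Gamma 5.021, Beta 6.661.
Geometric-mean thresholds: Zeta (min 1), Epsilon √(6·7)=6.481, Eta √(6·7)=6.481, Gamma √(5·6)=5.477, Beta √(6·7)=6.481.
Each quota rounded against its threshold gives Zeta 1, Epsilon 6, Eta 7, Gamma 5, Beta 7 (total 26).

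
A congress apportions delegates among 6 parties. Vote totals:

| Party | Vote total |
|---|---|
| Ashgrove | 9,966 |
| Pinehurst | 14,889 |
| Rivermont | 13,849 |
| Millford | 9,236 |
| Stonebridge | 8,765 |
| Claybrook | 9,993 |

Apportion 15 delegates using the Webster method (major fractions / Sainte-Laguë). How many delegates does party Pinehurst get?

Standard divisor 66698/15 ≈ 4446.533; standard quotas: Ashgrove 2.241, Pinehurst 3.348, Rivermont 3.115, Millford 2.077, Stonebridge 1.971, Claybrook 2.247.
Rounding to the nearest integer gives 2, 3, 3, 2, 2, 2 = 14 seats, so the divisor must be adjusted.
With modified divisor 4100: modified quotas Ashgrove 2.431, Pinehurst 3.631, Rivermont 3.378, Millford 2.253, Stonebridge 2.138, Claybrook 2.437.
Rounding to the nearest integer: Ashgrove 2, Pinehurst 4, Rivermont 3, Millford 2, Stonebridge 2, Claybrook 2 (total 15).
Pinehurst receives 4.

4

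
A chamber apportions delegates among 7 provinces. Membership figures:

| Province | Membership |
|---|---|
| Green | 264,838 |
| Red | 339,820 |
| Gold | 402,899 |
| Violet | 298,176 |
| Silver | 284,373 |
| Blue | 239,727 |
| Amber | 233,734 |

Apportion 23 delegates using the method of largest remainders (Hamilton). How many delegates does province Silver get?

Standard divisor: 2063567 ÷ 23 ≈ 89720.304.
Standard quotas: Green 2.9518, Red 3.7875, Gold 4.4906, Violet 3.3234, Silver 3.1696, Blue 2.6719, Amber 2.6051.
Lower quotas: Green 2, Red 3, Gold 4, Violet 3, Silver 3, Blue 2, Amber 2 (sum 19, leaving 4 seats).
Remainders in descending order: Green 0.9518, Red 0.7875, Blue 0.6719, Amber 0.6051, Gold 0.4906, Violet 0.3234, Silver 0.1696.
Largest remainders: Green, Red, Blue, Amber receive the extra seats.
Silver receives 3.

3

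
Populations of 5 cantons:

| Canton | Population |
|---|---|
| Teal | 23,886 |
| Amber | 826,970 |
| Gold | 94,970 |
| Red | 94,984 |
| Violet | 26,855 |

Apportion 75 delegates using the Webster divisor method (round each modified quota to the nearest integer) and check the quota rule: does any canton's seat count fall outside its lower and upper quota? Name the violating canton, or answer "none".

Standard quotas: Teal 1.678, Amber 58.092, Gold 6.671, Red 6.672, Violet 1.886.
Webster allocation: Teal 2, Amber 57, Gold 7, Red 7, Violet 2.
Amber has quota 58.092 (lower 58, upper 59) but receives 57 — outside the quota interval.

Amber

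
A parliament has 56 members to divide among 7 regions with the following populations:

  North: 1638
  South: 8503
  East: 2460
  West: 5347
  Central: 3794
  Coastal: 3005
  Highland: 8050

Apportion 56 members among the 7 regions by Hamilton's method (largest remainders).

Total 32797; standard divisor 32797/56 ≈ 585.661.
Standard quotas: North 2.7968, South 14.5186, East 4.2004, West 9.1299, Central 6.4782, Coastal 5.1310, Highland 13.7452.
Lower quotas: North 2, South 14, East 4, West 9, Central 6, Coastal 5, Highland 13 (sum 53, leaving 3 seats).
Remainders in descending order: North 0.7968, Highland 0.7452, South 0.5186, Central 0.4782, East 0.2004, Coastal 0.1310, West 0.1299.
Largest remainders: North, Highland, South receive the extra seats.

North 3, South 15, East 4, West 9, Central 6, Coastal 5, Highland 14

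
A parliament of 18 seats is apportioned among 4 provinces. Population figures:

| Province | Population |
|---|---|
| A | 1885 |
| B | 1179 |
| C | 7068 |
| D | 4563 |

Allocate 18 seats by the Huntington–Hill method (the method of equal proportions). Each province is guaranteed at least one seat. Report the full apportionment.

A 2; B 2; C 8; D 6

With divisor 833: modified quotas A 2.263, B 1.415, C 8.485, D 5.478.
Geometric-mean thresholds: A √(2·3)=2.449, B √(1·2)=1.414, C √(8·9)=8.485, D √(5·6)=5.477.
Each quota rounded against its threshold gives A 2, B 2, C 8, D 6 (total 18).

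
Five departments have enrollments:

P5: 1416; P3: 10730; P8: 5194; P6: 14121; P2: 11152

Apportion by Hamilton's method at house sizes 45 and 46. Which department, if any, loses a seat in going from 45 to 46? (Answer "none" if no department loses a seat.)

At 45 seats: P5 2, P3 11, P8 5, P6 15, P2 12.
At 46 seats: P5 1, P3 12, P8 6, P6 15, P2 12.
P5 drops from 2 to 1.

P5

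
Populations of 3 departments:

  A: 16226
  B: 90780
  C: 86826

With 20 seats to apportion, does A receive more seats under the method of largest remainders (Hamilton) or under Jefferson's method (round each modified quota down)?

Hamilton

Hamilton: A 2, B 9, C 9.
Jefferson: A 1, B 10, C 9.
A gets 2 under Hamilton and 1 under Jefferson.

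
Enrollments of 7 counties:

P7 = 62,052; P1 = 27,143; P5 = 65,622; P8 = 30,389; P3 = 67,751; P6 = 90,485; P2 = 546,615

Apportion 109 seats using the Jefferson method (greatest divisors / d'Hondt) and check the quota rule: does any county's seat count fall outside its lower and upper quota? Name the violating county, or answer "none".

Standard quotas: P7 7.599, P1 3.324, P5 8.036, P8 3.722, P3 8.297, P6 11.081, P2 66.941.
Jefferson allocation: P7 7, P1 3, P5 8, P8 3, P3 8, P6 11, P2 69.
P2 has quota 66.941 (lower 66, upper 67) but receives 69 — outside the quota interval.

P2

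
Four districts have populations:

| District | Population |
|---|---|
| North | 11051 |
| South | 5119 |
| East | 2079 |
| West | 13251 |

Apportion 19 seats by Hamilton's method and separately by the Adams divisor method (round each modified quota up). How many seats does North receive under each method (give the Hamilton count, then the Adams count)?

Hamilton: North 7, South 3, East 1, West 8.
Adams: North 6, South 3, East 2, West 8.
North gets 7 under Hamilton and 6 under Adams.

7 and 6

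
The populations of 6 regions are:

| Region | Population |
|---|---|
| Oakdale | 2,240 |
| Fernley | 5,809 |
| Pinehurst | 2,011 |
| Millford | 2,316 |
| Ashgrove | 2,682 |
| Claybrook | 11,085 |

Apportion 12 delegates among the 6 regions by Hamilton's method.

Total 26143; standard divisor 26143/12 ≈ 2178.583.
Standard quotas: Oakdale 1.0282, Fernley 2.6664, Pinehurst 0.9231, Millford 1.0631, Ashgrove 1.2311, Claybrook 5.0882.
Lower quotas: Oakdale 1, Fernley 2, Pinehurst 0, Millford 1, Ashgrove 1, Claybrook 5 (sum 10, leaving 2 seats).
Remainders in descending order: Pinehurst 0.9231, Fernley 0.6664, Ashgrove 0.2311, Claybrook 0.0882, Millford 0.0631, Oakdale 0.0282.
Largest remainders: Pinehurst, Fernley receive the extra seats.

Oakdale 1, Fernley 3, Pinehurst 1, Millford 1, Ashgrove 1, Claybrook 5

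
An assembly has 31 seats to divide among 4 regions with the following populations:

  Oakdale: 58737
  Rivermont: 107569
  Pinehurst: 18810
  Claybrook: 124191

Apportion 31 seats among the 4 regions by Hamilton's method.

Oakdale 6, Rivermont 11, Pinehurst 2, Claybrook 12

The standard divisor is 309307/31 ≈ 9977.645.
Standard quotas: Oakdale 5.8869, Rivermont 10.7810, Pinehurst 1.8852, Claybrook 12.4469.
Lower quotas: Oakdale 5, Rivermont 10, Pinehurst 1, Claybrook 12 (sum 28, leaving 3 seats).
Remainders in descending order: Oakdale 0.8869, Pinehurst 0.8852, Rivermont 0.7810, Claybrook 0.4469.
The surplus seats go to Oakdale, Pinehurst, Rivermont.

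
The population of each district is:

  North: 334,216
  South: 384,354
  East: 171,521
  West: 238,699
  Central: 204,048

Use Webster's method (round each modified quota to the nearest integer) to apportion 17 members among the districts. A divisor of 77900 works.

North 4, South 5, East 2, West 3, Central 3

With modified divisor 77900: modified quotas North 4.290, South 4.934, East 2.202, West 3.064, Central 2.619.
Rounding to the nearest integer: North 4, South 5, East 2, West 3, Central 3 (total 17).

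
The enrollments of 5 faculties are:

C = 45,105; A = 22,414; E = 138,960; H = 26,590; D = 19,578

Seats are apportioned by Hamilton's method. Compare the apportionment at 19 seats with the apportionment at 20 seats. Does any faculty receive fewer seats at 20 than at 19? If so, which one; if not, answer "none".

At 19 seats: C 3, A 2, E 10, H 2, D 2.
At 20 seats: C 4, A 2, E 11, H 2, D 1.
D drops from 2 to 1.

D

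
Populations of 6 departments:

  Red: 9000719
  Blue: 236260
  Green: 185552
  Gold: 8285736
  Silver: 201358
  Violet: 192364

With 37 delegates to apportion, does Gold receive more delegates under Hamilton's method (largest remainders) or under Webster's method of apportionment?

Hamilton: Red 18, Blue 1, Green 0, Gold 17, Silver 1, Violet 0.
Webster: Red 19, Blue 0, Green 0, Gold 18, Silver 0, Violet 0.
Gold gets 17 under Hamilton and 18 under Webster.

Webster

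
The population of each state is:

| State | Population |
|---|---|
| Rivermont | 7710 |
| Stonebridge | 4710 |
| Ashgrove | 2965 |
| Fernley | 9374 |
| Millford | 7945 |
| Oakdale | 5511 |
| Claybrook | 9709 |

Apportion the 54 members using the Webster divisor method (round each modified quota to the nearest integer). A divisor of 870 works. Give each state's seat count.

Rivermont: 9; Stonebridge: 5; Ashgrove: 3; Fernley: 11; Millford: 9; Oakdale: 6; Claybrook: 11

With modified divisor 870: modified quotas Rivermont 8.862, Stonebridge 5.414, Ashgrove 3.408, Fernley 10.775, Millford 9.132, Oakdale 6.334, Claybrook 11.160.
Rounding to the nearest integer: Rivermont 9, Stonebridge 5, Ashgrove 3, Fernley 11, Millford 9, Oakdale 6, Claybrook 11 (total 54).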